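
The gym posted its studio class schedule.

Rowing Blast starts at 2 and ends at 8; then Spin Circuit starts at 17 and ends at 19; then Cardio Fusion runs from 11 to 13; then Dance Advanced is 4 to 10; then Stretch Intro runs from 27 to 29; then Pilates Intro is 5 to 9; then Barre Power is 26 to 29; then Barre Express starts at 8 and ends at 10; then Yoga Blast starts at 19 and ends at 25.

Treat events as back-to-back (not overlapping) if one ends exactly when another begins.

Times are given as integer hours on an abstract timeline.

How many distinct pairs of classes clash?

6

Sorted by start: Rowing Blast, Dance Advanced, Pilates Intro, Barre Express, Cardio Fusion, Spin Circuit, Yoga Blast, Barre Power, Stretch Intro.
Dance Advanced starts before Rowing Blast ends → Rowing Blast and Dance Advanced overlap.
Pilates Intro starts before Rowing Blast ends → Rowing Blast and Pilates Intro overlap.
Barre Express starts exactly when Rowing Blast ends (back-to-back, no overlap), so Rowing Blast has no further overlaps.
Pilates Intro starts before Dance Advanced ends → Dance Advanced and Pilates Intro overlap.
Barre Express starts before Dance Advanced ends → Dance Advanced and Barre Express overlap.
Cardio Fusion starts after Dance Advanced ends, so Dance Advanced has no further overlaps.
Barre Express starts before Pilates Intro ends → Pilates Intro and Barre Express overlap.
Cardio Fusion starts after Pilates Intro ends, so Pilates Intro has no further overlaps.
Cardio Fusion starts after Barre Express ends, so Barre Express has no further overlaps.
Spin Circuit starts after Cardio Fusion ends, so Cardio Fusion has no further overlaps.
Yoga Blast starts exactly when Spin Circuit ends (back-to-back, no overlap), so Spin Circuit has no further overlaps.
Barre Power starts after Yoga Blast ends, so Yoga Blast has no further overlaps.
Stretch Intro starts before Barre Power ends → Barre Power and Stretch Intro overlap.
Overlapping pairs: Barre Express & Dance Advanced, Barre Express & Pilates Intro, Barre Power & Stretch Intro, Dance Advanced & Pilates Intro, Dance Advanced & Rowing Blast, Pilates Intro & Rowing Blast — 6 in total.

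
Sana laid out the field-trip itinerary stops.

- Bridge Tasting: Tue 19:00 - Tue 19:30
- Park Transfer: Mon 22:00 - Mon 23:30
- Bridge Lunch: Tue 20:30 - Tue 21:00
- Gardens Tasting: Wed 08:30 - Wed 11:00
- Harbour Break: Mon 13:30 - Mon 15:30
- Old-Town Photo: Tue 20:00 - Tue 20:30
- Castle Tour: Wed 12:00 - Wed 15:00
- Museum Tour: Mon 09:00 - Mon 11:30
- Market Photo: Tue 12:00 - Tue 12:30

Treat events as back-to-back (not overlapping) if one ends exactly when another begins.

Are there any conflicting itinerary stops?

No

Check each pair: they overlap iff neither finishes before the other starts.
Sorted by start: Museum Tour, Harbour Break, Park Transfer, Market Photo, Bridge Tasting, Old-Town Photo, Bridge Lunch, Gardens Tasting, Castle Tour.
Harbour Break starts after Museum Tour ends — done with Museum Tour.
Park Transfer starts after Harbour Break ends — done with Harbour Break.
Market Photo starts after Park Transfer ends — done with Park Transfer.
Bridge Tasting starts after Market Photo ends — done with Market Photo.
Old-Town Photo starts after Bridge Tasting ends — done with Bridge Tasting.
Bridge Lunch starts exactly when Old-Town Photo ends (back-to-back, no overlap) — done with Old-Town Photo.
Gardens Tasting starts after Bridge Lunch ends — done with Bridge Lunch.
Castle Tour starts after Gardens Tasting ends.
Every pair is clear; the schedule has no overlaps.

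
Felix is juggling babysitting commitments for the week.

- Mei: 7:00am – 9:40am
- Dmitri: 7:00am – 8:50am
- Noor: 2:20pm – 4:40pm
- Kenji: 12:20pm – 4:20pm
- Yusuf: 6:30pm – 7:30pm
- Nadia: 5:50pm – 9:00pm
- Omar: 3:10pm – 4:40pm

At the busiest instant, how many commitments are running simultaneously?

Sweep the timeline, counting +1 at each start and −1 at each end (ends before starts at a tie):
7:00am start Dmitri → 1
7:00am start Mei → 2
8:50am end Dmitri → 1
9:40am end Mei → 0
12:20pm start Kenji → 1
2:20pm start Noor → 2
3:10pm start Omar → 3
4:20pm end Kenji → 2
4:40pm end Noor → 1
4:40pm end Omar → 0
5:50pm start Nadia → 1
6:30pm start Yusuf → 2
7:30pm end Yusuf → 1
9:00pm end Nadia → 0
Peak is 3, at 3:10pm (Kenji, Noor, Omar).

3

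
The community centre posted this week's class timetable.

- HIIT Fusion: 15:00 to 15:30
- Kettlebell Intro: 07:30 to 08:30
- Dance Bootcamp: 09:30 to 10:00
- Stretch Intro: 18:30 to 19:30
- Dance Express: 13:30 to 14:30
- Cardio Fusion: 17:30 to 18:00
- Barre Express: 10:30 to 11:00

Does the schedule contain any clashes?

No

Sorted by start: Kettlebell Intro, Dance Bootcamp, Barre Express, Dance Express, HIIT Fusion, Cardio Fusion, Stretch Intro.
Dance Bootcamp starts after Kettlebell Intro ends; Kettlebell Intro is clear from here.
Barre Express starts after Dance Bootcamp ends; Dance Bootcamp is clear from here.
Dance Express starts after Barre Express ends; Barre Express is clear from here.
HIIT Fusion starts after Dance Express ends; Dance Express is clear from here.
Cardio Fusion starts after HIIT Fusion ends; HIIT Fusion is clear from here.
Stretch Intro starts after Cardio Fusion ends.
Every pair is clear; the schedule has no overlaps.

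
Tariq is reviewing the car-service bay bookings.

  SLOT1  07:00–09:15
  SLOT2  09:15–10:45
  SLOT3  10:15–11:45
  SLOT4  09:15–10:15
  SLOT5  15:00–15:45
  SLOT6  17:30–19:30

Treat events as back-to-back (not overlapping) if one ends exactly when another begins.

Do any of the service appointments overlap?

Yes

Two intervals overlap when each starts before the other ends.
Sorted by start: SLOT1, SLOT2, SLOT4, SLOT3, SLOT5, SLOT6.
SLOT2 starts exactly when SLOT1 ends (back-to-back, no overlap), so nothing later overlaps SLOT1 either.
SLOT4 starts before SLOT2 ends → SLOT2 and SLOT4 overlap.
That's a conflict, so the schedule is not conflict-free.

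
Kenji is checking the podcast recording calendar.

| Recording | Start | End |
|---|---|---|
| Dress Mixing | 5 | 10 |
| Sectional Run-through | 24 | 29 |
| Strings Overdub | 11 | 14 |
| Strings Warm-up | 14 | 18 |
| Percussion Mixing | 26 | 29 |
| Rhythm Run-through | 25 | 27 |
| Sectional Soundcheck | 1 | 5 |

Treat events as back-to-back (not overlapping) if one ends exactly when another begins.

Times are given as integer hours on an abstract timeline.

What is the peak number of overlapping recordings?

Sweep the timeline, counting +1 at each start and −1 at each end (ends before starts at a tie):
1 start Sectional Soundcheck → 1
5 end Sectional Soundcheck → 0
5 start Dress Mixing → 1
10 end Dress Mixing → 0
11 start Strings Overdub → 1
14 end Strings Overdub → 0
14 start Strings Warm-up → 1
18 end Strings Warm-up → 0
24 start Sectional Run-through → 1
25 start Rhythm Run-through → 2
26 start Percussion Mixing → 3
27 end Rhythm Run-through → 2
29 end Percussion Mixing → 1
29 end Sectional Run-through → 0
Peak is 3, at 26 (Percussion Mixing, Rhythm Run-through, Sectional Run-through).

3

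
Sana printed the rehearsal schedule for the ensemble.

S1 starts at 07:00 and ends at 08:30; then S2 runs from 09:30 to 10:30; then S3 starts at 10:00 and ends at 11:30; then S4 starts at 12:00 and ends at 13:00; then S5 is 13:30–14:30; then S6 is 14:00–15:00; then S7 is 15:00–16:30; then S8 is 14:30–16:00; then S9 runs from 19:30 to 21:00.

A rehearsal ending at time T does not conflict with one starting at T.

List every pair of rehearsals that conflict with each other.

S2 & S3, S5 & S6, S6 & S8, S7 & S8

Check each pair: they overlap iff neither finishes before the other starts.
Sorted by start: S1, S2, S3, S4, S5, S6, S8, S7, S9.
S2 starts after S1 ends, so S1 has no further overlaps.
S3 starts before S2 ends → S2 and S3 overlap.
S4 starts after S2 ends, so S2 has no further overlaps.
S4 starts after S3 ends, so S3 has no further overlaps.
S5 starts after S4 ends, so S4 has no further overlaps.
S6 starts before S5 ends → S5 and S6 overlap.
S8 starts exactly when S5 ends (back-to-back, no overlap), so S5 has no further overlaps.
S8 starts before S6 ends → S6 and S8 overlap.
S7 starts exactly when S6 ends (back-to-back, no overlap), so S6 has no further overlaps.
S7 starts before S8 ends → S8 and S7 overlap.
S9 starts after S8 ends.
S9 starts after S7 ends.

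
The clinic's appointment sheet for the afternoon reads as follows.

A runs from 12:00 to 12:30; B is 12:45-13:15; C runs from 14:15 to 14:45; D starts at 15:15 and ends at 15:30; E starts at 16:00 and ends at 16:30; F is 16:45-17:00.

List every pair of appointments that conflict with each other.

no conflicts

Sorted by start: A, B, C, D, E, F.
B starts after A ends, so nothing later overlaps A either.
C starts after B ends, so nothing later overlaps B either.
D starts after C ends, so nothing later overlaps C either.
E starts after D ends, so nothing later overlaps D either.
F starts after E ends.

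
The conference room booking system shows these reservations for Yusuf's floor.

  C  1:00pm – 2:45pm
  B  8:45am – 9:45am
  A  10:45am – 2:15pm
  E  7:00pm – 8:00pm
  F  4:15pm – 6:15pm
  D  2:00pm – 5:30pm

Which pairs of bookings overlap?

Sorted by start: B, A, C, D, F, E.
A starts after B ends — done with B.
C starts before A ends → A and C overlap.
D starts before A ends → A and D overlap.
F starts after A ends — done with A.
D starts before C ends → C and D overlap.
F starts after C ends — done with C.
F starts before D ends → D and F overlap.
E starts after D ends.
E starts after F ends.

A & C, A & D, C & D, D & F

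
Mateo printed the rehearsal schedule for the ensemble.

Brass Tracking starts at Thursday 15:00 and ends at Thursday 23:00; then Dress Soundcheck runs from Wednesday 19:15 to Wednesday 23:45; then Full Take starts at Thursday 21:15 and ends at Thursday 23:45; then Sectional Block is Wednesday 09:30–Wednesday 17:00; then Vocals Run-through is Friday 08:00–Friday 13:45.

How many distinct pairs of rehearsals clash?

Sorted by start: Sectional Block, Dress Soundcheck, Brass Tracking, Full Take, Vocals Run-through.
Dress Soundcheck starts after Sectional Block ends, so nothing later overlaps Sectional Block either.
Brass Tracking starts after Dress Soundcheck ends, so nothing later overlaps Dress Soundcheck either.
Full Take starts before Brass Tracking ends → Brass Tracking and Full Take overlap.
Vocals Run-through starts after Brass Tracking ends.
Vocals Run-through starts after Full Take ends.
Overlapping pairs: Brass Tracking & Full Take — 1 in total.

1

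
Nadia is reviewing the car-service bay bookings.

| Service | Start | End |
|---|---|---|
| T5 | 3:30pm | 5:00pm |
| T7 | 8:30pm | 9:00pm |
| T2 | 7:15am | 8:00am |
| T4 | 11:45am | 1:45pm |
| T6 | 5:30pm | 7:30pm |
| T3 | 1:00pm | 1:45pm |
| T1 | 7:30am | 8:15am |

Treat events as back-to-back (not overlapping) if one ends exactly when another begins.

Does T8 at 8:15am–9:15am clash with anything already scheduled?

No — it doesn't clash with anything

T2: ends 8:00am at or before T8 starts 8:15am → clear.
T1: ends 8:15am at or before T8 starts 8:15am → clear.
T4: starts 11:45am at or after T8 ends 9:15am → clear.
T3: starts 1:00pm at or after T8 ends 9:15am → clear.
T5: starts 3:30pm at or after T8 ends 9:15am → clear.
T6: starts 5:30pm at or after T8 ends 9:15am → clear.
T7: starts 8:30pm at or after T8 ends 9:15am → clear.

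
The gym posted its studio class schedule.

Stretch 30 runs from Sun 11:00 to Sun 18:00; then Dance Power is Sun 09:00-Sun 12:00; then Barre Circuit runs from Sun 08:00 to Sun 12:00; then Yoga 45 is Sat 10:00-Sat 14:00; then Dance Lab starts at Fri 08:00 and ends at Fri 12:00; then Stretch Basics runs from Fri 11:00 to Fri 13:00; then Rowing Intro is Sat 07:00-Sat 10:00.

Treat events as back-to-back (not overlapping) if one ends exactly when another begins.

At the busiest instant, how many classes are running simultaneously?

Sort all start/end points and keep a running count:
Fri 08:00 start Dance Lab → 1
Fri 11:00 start Stretch Basics → 2
Fri 12:00 end Dance Lab → 1
Fri 13:00 end Stretch Basics → 0
Sat 07:00 start Rowing Intro → 1
Sat 10:00 end Rowing Intro → 0
Sat 10:00 start Yoga 45 → 1
Sat 14:00 end Yoga 45 → 0
Sun 08:00 start Barre Circuit → 1
Sun 09:00 start Dance Power → 2
Sun 11:00 start Stretch 30 → 3
Sun 12:00 end Barre Circuit → 2
Sun 12:00 end Dance Power → 1
Sun 18:00 end Stretch 30 → 0
Peak is 3, at Sun 11:00 (Barre Circuit, Dance Power, Stretch 30).

3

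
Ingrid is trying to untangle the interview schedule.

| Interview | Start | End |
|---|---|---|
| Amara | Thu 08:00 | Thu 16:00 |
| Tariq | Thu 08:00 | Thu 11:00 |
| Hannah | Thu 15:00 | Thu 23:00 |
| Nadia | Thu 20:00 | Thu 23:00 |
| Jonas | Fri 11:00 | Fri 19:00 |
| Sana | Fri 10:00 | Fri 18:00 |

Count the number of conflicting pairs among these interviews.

4

Two intervals overlap when each starts before the other ends.
Sorted by start: Amara, Tariq, Hannah, Nadia, Sana, Jonas.
Tariq starts before Amara ends → Amara and Tariq overlap.
Hannah starts before Amara ends → Amara and Hannah overlap.
Nadia starts after Amara ends, so nothing later overlaps Amara either.
Hannah starts after Tariq ends, so nothing later overlaps Tariq either.
Nadia starts before Hannah ends → Hannah and Nadia overlap.
Sana starts after Hannah ends, so nothing later overlaps Hannah either.
Sana starts after Nadia ends, so nothing later overlaps Nadia either.
Jonas starts before Sana ends → Sana and Jonas overlap.
Overlapping pairs: Amara & Hannah, Amara & Tariq, Hannah & Nadia, Jonas & Sana — 4 in total.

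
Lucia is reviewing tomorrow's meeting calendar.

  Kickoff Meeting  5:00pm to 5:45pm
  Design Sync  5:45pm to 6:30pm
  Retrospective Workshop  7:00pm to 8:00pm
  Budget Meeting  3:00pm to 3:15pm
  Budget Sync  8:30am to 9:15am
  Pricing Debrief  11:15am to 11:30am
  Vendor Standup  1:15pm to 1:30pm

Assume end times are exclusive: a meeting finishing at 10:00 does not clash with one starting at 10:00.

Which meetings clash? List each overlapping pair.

no conflicts

Two intervals overlap when each starts before the other ends.
Sorted by start: Budget Sync, Pricing Debrief, Vendor Standup, Budget Meeting, Kickoff Meeting, Design Sync, Retrospective Workshop.
Pricing Debrief starts after Budget Sync ends; Budget Sync is clear from here.
Vendor Standup starts after Pricing Debrief ends; Pricing Debrief is clear from here.
Budget Meeting starts after Vendor Standup ends; Vendor Standup is clear from here.
Kickoff Meeting starts after Budget Meeting ends; Budget Meeting is clear from here.
Design Sync starts exactly when Kickoff Meeting ends (back-to-back, no overlap); Kickoff Meeting is clear from here.
Retrospective Workshop starts after Design Sync ends.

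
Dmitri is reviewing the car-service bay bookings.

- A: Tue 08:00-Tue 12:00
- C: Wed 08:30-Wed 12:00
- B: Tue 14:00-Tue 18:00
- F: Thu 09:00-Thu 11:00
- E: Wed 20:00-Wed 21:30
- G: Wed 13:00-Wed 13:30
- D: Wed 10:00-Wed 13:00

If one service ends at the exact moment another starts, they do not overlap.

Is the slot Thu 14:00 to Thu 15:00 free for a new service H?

A: ends Tue 12:00 at or before H starts Thu 14:00 → clear.
B: ends Tue 18:00 at or before H starts Thu 14:00 → clear.
C: ends Wed 12:00 at or before H starts Thu 14:00 → clear.
D: ends Wed 13:00 at or before H starts Thu 14:00 → clear.
G: ends Wed 13:30 at or before H starts Thu 14:00 → clear.
E: ends Wed 21:30 at or before H starts Thu 14:00 → clear.
F: ends Thu 11:00 at or before H starts Thu 14:00 → clear.

Yes — the slot is free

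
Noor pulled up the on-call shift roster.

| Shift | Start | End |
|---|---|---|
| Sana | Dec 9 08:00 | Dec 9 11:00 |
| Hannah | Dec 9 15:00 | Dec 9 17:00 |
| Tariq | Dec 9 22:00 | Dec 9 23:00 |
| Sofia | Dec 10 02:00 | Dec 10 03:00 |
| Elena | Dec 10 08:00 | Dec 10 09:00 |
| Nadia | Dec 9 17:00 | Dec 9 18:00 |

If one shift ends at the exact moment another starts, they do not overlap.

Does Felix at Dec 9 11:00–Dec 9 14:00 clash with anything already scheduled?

Sana: ends Dec 9 11:00 at or before Felix starts Dec 9 11:00 → clear.
Hannah: starts Dec 9 15:00 at or after Felix ends Dec 9 14:00 → clear.
Nadia: starts Dec 9 17:00 at or after Felix ends Dec 9 14:00 → clear.
Tariq: starts Dec 9 22:00 at or after Felix ends Dec 9 14:00 → clear.
Sofia: starts Dec 10 02:00 at or after Felix ends Dec 9 14:00 → clear.
Elena: starts Dec 10 08:00 at or after Felix ends Dec 9 14:00 → clear.

No — it doesn't clash with anything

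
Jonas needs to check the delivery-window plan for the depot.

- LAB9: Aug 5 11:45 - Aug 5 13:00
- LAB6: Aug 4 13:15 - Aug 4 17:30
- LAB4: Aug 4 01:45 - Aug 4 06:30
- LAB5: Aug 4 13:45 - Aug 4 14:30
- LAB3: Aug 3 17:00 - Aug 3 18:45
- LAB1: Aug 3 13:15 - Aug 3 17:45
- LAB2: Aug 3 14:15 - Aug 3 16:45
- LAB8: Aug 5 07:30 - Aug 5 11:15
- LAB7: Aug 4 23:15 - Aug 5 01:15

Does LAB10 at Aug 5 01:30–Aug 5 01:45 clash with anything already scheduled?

LAB1: ends Aug 3 17:45 at or before LAB10 starts Aug 5 01:30 → clear.
LAB2: ends Aug 3 16:45 at or before LAB10 starts Aug 5 01:30 → clear.
LAB3: ends Aug 3 18:45 at or before LAB10 starts Aug 5 01:30 → clear.
LAB4: ends Aug 4 06:30 at or before LAB10 starts Aug 5 01:30 → clear.
LAB6: ends Aug 4 17:30 at or before LAB10 starts Aug 5 01:30 → clear.
LAB5: ends Aug 4 14:30 at or before LAB10 starts Aug 5 01:30 → clear.
LAB7: ends Aug 5 01:15 at or before LAB10 starts Aug 5 01:30 → clear.
LAB8: starts Aug 5 07:30 at or after LAB10 ends Aug 5 01:45 → clear.
LAB9: starts Aug 5 11:45 at or after LAB10 ends Aug 5 01:45 → clear.

No — it doesn't clash with anything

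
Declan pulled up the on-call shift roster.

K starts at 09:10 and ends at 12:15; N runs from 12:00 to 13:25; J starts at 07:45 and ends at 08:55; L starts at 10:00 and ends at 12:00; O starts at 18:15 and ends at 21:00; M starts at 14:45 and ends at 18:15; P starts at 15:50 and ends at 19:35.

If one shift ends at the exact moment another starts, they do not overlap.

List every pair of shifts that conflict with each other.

K & L, K & N, M & P, O & P

Sorted by start: J, K, L, N, M, P, O.
K starts after J ends, so nothing later overlaps J either.
L starts before K ends → K and L overlap.
N starts before K ends → K and N overlap.
M starts after K ends, so nothing later overlaps K either.
N starts exactly when L ends (back-to-back, no overlap), so nothing later overlaps L either.
M starts after N ends, so nothing later overlaps N either.
P starts before M ends → M and P overlap.
O starts exactly when M ends (back-to-back, no overlap).
O starts before P ends → P and O overlap.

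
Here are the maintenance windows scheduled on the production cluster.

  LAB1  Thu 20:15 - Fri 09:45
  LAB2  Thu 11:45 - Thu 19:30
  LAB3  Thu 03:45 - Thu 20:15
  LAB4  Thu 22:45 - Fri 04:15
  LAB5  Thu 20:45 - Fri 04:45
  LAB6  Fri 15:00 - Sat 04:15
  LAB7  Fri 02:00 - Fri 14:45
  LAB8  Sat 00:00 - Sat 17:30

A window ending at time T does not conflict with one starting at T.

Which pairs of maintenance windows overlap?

Sorted by start: LAB3, LAB2, LAB1, LAB5, LAB4, LAB7, LAB6, LAB8.
LAB2 starts before LAB3 ends → LAB3 and LAB2 overlap.
LAB1 starts exactly when LAB3 ends (back-to-back, no overlap), so LAB3 has no further overlaps.
LAB1 starts after LAB2 ends, so LAB2 has no further overlaps.
LAB5 starts before LAB1 ends → LAB1 and LAB5 overlap.
LAB4 starts before LAB1 ends → LAB1 and LAB4 overlap.
LAB7 starts before LAB1 ends → LAB1 and LAB7 overlap.
LAB6 starts after LAB1 ends, so LAB1 has no further overlaps.
LAB4 starts before LAB5 ends → LAB5 and LAB4 overlap.
LAB7 starts before LAB5 ends → LAB5 and LAB7 overlap.
LAB6 starts after LAB5 ends, so LAB5 has no further overlaps.
LAB7 starts before LAB4 ends → LAB4 and LAB7 overlap.
LAB6 starts after LAB4 ends, so LAB4 has no further overlaps.
LAB6 starts after LAB7 ends, so LAB7 has no further overlaps.
LAB8 starts before LAB6 ends → LAB6 and LAB8 overlap.

LAB1 & LAB4, LAB1 & LAB5, LAB1 & LAB7, LAB2 & LAB3, LAB4 & LAB5, LAB4 & LAB7, LAB5 & LAB7, LAB6 & LAB8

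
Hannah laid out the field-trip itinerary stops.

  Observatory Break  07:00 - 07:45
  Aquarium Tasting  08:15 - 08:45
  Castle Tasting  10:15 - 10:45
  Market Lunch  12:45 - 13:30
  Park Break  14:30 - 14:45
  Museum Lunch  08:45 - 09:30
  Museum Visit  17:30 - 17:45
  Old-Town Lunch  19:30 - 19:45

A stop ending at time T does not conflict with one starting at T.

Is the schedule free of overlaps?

Two intervals overlap when each starts before the other ends.
Sorted by start: Observatory Break, Aquarium Tasting, Museum Lunch, Castle Tasting, Market Lunch, Park Break, Museum Visit, Old-Town Lunch.
Aquarium Tasting starts after Observatory Break ends; Observatory Break is clear from here.
Museum Lunch starts exactly when Aquarium Tasting ends (back-to-back, no overlap); Aquarium Tasting is clear from here.
Castle Tasting starts after Museum Lunch ends; Museum Lunch is clear from here.
Market Lunch starts after Castle Tasting ends; Castle Tasting is clear from here.
Park Break starts after Market Lunch ends; Market Lunch is clear from here.
Museum Visit starts after Park Break ends; Park Break is clear from here.
Old-Town Lunch starts after Museum Visit ends.
Every pair is clear; the schedule has no overlaps.

Yes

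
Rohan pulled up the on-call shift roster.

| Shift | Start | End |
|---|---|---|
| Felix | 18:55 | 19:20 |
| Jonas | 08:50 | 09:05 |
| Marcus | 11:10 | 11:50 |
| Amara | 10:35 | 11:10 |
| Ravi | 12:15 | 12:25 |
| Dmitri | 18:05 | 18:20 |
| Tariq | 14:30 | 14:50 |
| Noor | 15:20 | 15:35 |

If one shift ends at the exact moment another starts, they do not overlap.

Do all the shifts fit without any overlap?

Yes

Check each pair: they overlap iff neither finishes before the other starts.
Sorted by start: Jonas, Amara, Marcus, Ravi, Tariq, Noor, Dmitri, Felix.
Amara starts after Jonas ends — done with Jonas.
Marcus starts exactly when Amara ends (back-to-back, no overlap) — done with Amara.
Ravi starts after Marcus ends — done with Marcus.
Tariq starts after Ravi ends — done with Ravi.
Noor starts after Tariq ends — done with Tariq.
Dmitri starts after Noor ends — done with Noor.
Felix starts after Dmitri ends.
Every pair is clear; the schedule has no overlaps.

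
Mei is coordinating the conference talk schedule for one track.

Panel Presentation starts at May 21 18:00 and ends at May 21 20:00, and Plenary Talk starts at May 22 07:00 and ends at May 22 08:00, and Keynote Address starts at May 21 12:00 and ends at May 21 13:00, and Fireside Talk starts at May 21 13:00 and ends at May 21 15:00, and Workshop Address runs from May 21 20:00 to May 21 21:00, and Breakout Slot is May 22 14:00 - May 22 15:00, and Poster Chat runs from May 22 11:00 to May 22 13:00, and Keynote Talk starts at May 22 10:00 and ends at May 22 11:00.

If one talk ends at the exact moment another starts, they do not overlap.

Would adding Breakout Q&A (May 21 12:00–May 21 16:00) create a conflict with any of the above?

Yes — it overlaps Fireside Talk, Keynote Address

Keynote Address: starts May 21 12:00 before Breakout Q&A ends May 21 16:00, and ends May 21 13:00 after Breakout Q&A starts May 21 12:00 → overlap.
Fireside Talk: starts May 21 13:00 before Breakout Q&A ends May 21 16:00, and ends May 21 15:00 after Breakout Q&A starts May 21 12:00 → overlap.
Panel Presentation: starts May 21 18:00 at or after Breakout Q&A ends May 21 16:00 → clear.
Workshop Address: starts May 21 20:00 at or after Breakout Q&A ends May 21 16:00 → clear.
Plenary Talk: starts May 22 07:00 at or after Breakout Q&A ends May 21 16:00 → clear.
Keynote Talk: starts May 22 10:00 at or after Breakout Q&A ends May 21 16:00 → clear.
Poster Chat: starts May 22 11:00 at or after Breakout Q&A ends May 21 16:00 → clear.
Breakout Slot: starts May 22 14:00 at or after Breakout Q&A ends May 21 16:00 → clear.
Breakout Q&A overlaps Fireside Talk, Keynote Address.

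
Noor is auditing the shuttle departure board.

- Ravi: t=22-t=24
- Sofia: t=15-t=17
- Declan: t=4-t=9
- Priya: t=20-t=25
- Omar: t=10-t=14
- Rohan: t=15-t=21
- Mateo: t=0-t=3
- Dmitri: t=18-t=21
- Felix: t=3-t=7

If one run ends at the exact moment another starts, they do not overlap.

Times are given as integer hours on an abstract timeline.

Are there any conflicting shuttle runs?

Two intervals overlap when each starts before the other ends.
Sorted by start: Mateo, Felix, Declan, Omar, Rohan, Sofia, Dmitri, Priya, Ravi.
Felix starts exactly when Mateo ends (back-to-back, no overlap), so Mateo has no further overlaps.
Declan starts before Felix ends → Felix and Declan overlap.
That's a conflict, so the schedule is not conflict-free.

Yes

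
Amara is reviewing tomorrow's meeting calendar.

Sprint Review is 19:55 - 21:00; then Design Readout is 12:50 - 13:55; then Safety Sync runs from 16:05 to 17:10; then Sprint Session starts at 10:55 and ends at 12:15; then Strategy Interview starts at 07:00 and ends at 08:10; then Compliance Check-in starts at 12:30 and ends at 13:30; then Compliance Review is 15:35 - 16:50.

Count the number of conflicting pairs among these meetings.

2

Sorted by start: Strategy Interview, Sprint Session, Compliance Check-in, Design Readout, Compliance Review, Safety Sync, Sprint Review.
Sprint Session starts after Strategy Interview ends; Strategy Interview is clear from here.
Compliance Check-in starts after Sprint Session ends; Sprint Session is clear from here.
Design Readout starts before Compliance Check-in ends → Compliance Check-in and Design Readout overlap.
Compliance Review starts after Compliance Check-in ends; Compliance Check-in is clear from here.
Compliance Review starts after Design Readout ends; Design Readout is clear from here.
Safety Sync starts before Compliance Review ends → Compliance Review and Safety Sync overlap.
Sprint Review starts after Compliance Review ends.
Sprint Review starts after Safety Sync ends.
Overlapping pairs: Compliance Check-in & Design Readout, Compliance Review & Safety Sync — 2 in total.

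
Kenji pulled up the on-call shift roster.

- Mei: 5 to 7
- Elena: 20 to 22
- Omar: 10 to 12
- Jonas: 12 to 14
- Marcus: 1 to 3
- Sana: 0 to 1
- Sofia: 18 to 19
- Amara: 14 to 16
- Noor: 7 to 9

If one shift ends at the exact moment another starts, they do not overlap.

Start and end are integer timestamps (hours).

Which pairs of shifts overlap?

no conflicts

Sorted by start: Sana, Marcus, Mei, Noor, Omar, Jonas, Amara, Sofia, Elena.
Marcus starts exactly when Sana ends (back-to-back, no overlap); Sana is clear from here.
Mei starts after Marcus ends; Marcus is clear from here.
Noor starts exactly when Mei ends (back-to-back, no overlap); Mei is clear from here.
Omar starts after Noor ends; Noor is clear from here.
Jonas starts exactly when Omar ends (back-to-back, no overlap); Omar is clear from here.
Amara starts exactly when Jonas ends (back-to-back, no overlap); Jonas is clear from here.
Sofia starts after Amara ends; Amara is clear from here.
Elena starts after Sofia ends.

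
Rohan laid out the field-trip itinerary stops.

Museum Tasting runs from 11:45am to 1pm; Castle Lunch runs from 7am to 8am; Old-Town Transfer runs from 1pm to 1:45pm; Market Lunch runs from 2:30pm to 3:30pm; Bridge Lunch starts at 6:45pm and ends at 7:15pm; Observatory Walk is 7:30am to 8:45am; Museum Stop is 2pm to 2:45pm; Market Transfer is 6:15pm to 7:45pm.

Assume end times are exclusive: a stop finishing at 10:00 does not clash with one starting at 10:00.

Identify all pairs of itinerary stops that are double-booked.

Check each pair: they overlap iff neither finishes before the other starts.
Sorted by start: Castle Lunch, Observatory Walk, Museum Tasting, Old-Town Transfer, Museum Stop, Market Lunch, Market Transfer, Bridge Lunch.
Observatory Walk starts before Castle Lunch ends → Castle Lunch and Observatory Walk overlap.
Museum Tasting starts after Castle Lunch ends — done with Castle Lunch.
Museum Tasting starts after Observatory Walk ends — done with Observatory Walk.
Old-Town Transfer starts exactly when Museum Tasting ends (back-to-back, no overlap) — done with Museum Tasting.
Museum Stop starts after Old-Town Transfer ends — done with Old-Town Transfer.
Market Lunch starts before Museum Stop ends → Museum Stop and Market Lunch overlap.
Market Transfer starts after Museum Stop ends — done with Museum Stop.
Market Transfer starts after Market Lunch ends — done with Market Lunch.
Bridge Lunch starts before Market Transfer ends → Market Transfer and Bridge Lunch overlap.

Bridge Lunch & Market Transfer, Castle Lunch & Observatory Walk, Market Lunch & Museum Stop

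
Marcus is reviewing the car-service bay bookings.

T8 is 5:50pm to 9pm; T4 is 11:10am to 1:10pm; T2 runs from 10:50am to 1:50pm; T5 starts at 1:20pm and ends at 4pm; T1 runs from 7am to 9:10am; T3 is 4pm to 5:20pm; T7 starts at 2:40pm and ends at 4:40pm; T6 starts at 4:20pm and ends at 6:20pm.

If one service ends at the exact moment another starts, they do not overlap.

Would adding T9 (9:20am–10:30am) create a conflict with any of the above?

T1: ends 9:10am at or before T9 starts 9:20am → clear.
T2: starts 10:50am at or after T9 ends 10:30am → clear.
T4: starts 11:10am at or after T9 ends 10:30am → clear.
T5: starts 1:20pm at or after T9 ends 10:30am → clear.
T7: starts 2:40pm at or after T9 ends 10:30am → clear.
T3: starts 4pm at or after T9 ends 10:30am → clear.
T6: starts 4:20pm at or after T9 ends 10:30am → clear.
T8: starts 5:50pm at or after T9 ends 10:30am → clear.

No — it doesn't clash with anything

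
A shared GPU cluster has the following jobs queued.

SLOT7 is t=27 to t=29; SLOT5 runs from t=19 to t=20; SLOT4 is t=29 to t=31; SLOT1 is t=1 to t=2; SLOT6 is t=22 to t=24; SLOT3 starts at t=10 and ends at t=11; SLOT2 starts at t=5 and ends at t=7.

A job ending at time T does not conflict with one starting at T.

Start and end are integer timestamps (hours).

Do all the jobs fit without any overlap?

Two intervals overlap when each starts before the other ends.
Sorted by start: SLOT1, SLOT2, SLOT3, SLOT5, SLOT6, SLOT7, SLOT4.
SLOT2 starts after SLOT1 ends — done with SLOT1.
SLOT3 starts after SLOT2 ends — done with SLOT2.
SLOT5 starts after SLOT3 ends — done with SLOT3.
SLOT6 starts after SLOT5 ends — done with SLOT5.
SLOT7 starts after SLOT6 ends — done with SLOT6.
SLOT4 starts exactly when SLOT7 ends (back-to-back, no overlap).
Every pair is clear; the schedule has no overlaps.

Yes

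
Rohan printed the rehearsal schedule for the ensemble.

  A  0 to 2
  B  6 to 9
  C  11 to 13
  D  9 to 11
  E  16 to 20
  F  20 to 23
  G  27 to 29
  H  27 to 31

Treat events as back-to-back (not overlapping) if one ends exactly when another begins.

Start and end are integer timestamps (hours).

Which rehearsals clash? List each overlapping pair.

G & H

Sorted by start: A, B, D, C, E, F, G, H.
B starts after A ends, so A has no further overlaps.
D starts exactly when B ends (back-to-back, no overlap), so B has no further overlaps.
C starts exactly when D ends (back-to-back, no overlap), so D has no further overlaps.
E starts after C ends, so C has no further overlaps.
F starts exactly when E ends (back-to-back, no overlap), so E has no further overlaps.
G starts after F ends, so F has no further overlaps.
H starts before G ends → G and H overlap.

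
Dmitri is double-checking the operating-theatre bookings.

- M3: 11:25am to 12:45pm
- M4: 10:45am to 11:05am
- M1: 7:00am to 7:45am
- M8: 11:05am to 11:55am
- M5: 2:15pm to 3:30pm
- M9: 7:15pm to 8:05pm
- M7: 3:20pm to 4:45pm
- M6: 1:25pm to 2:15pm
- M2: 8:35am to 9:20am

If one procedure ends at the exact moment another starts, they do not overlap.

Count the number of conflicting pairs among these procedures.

Sorted by start: M1, M2, M4, M8, M3, M6, M5, M7, M9.
M2 starts after M1 ends, so M1 has no further overlaps.
M4 starts after M2 ends, so M2 has no further overlaps.
M8 starts exactly when M4 ends (back-to-back, no overlap), so M4 has no further overlaps.
M3 starts before M8 ends → M8 and M3 overlap.
M6 starts after M8 ends, so M8 has no further overlaps.
M6 starts after M3 ends, so M3 has no further overlaps.
M5 starts exactly when M6 ends (back-to-back, no overlap), so M6 has no further overlaps.
M7 starts before M5 ends → M5 and M7 overlap.
M9 starts after M5 ends.
M9 starts after M7 ends.
Overlapping pairs: M3 & M8, M5 & M7 — 2 in total.

2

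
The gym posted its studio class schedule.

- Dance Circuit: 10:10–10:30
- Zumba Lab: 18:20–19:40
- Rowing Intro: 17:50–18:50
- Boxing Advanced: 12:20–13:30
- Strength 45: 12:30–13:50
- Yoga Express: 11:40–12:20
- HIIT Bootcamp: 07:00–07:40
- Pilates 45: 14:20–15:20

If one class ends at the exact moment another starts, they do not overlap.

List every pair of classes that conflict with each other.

Sorted by start: HIIT Bootcamp, Dance Circuit, Yoga Express, Boxing Advanced, Strength 45, Pilates 45, Rowing Intro, Zumba Lab.
Dance Circuit starts after HIIT Bootcamp ends, so HIIT Bootcamp has no further overlaps.
Yoga Express starts after Dance Circuit ends, so Dance Circuit has no further overlaps.
Boxing Advanced starts exactly when Yoga Express ends (back-to-back, no overlap), so Yoga Express has no further overlaps.
Strength 45 starts before Boxing Advanced ends → Boxing Advanced and Strength 45 overlap.
Pilates 45 starts after Boxing Advanced ends, so Boxing Advanced has no further overlaps.
Pilates 45 starts after Strength 45 ends, so Strength 45 has no further overlaps.
Rowing Intro starts after Pilates 45 ends, so Pilates 45 has no further overlaps.
Zumba Lab starts before Rowing Intro ends → Rowing Intro and Zumba Lab overlap.

Boxing Advanced & Strength 45, Rowing Intro & Zumba Lab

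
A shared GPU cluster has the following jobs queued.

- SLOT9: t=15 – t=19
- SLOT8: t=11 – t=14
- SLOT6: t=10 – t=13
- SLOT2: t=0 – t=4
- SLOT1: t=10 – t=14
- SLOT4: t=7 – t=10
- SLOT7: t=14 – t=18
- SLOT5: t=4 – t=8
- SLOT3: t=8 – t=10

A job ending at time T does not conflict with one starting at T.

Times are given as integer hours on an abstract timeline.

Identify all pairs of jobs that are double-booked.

Check each pair: they overlap iff neither finishes before the other starts.
Sorted by start: SLOT2, SLOT5, SLOT4, SLOT3, SLOT1, SLOT6, SLOT8, SLOT7, SLOT9.
SLOT5 starts exactly when SLOT2 ends (back-to-back, no overlap), so SLOT2 has no further overlaps.
SLOT4 starts before SLOT5 ends → SLOT5 and SLOT4 overlap.
SLOT3 starts exactly when SLOT5 ends (back-to-back, no overlap), so SLOT5 has no further overlaps.
SLOT3 starts before SLOT4 ends → SLOT4 and SLOT3 overlap.
SLOT1 starts exactly when SLOT4 ends (back-to-back, no overlap), so SLOT4 has no further overlaps.
SLOT1 starts exactly when SLOT3 ends (back-to-back, no overlap), so SLOT3 has no further overlaps.
SLOT6 starts before SLOT1 ends → SLOT1 and SLOT6 overlap.
SLOT8 starts before SLOT1 ends → SLOT1 and SLOT8 overlap.
SLOT7 starts exactly when SLOT1 ends (back-to-back, no overlap), so SLOT1 has no further overlaps.
SLOT8 starts before SLOT6 ends → SLOT6 and SLOT8 overlap.
SLOT7 starts after SLOT6 ends, so SLOT6 has no further overlaps.
SLOT7 starts exactly when SLOT8 ends (back-to-back, no overlap), so SLOT8 has no further overlaps.
SLOT9 starts before SLOT7 ends → SLOT7 and SLOT9 overlap.

SLOT1 & SLOT6, SLOT1 & SLOT8, SLOT3 & SLOT4, SLOT4 & SLOT5, SLOT6 & SLOT8, SLOT7 & SLOT9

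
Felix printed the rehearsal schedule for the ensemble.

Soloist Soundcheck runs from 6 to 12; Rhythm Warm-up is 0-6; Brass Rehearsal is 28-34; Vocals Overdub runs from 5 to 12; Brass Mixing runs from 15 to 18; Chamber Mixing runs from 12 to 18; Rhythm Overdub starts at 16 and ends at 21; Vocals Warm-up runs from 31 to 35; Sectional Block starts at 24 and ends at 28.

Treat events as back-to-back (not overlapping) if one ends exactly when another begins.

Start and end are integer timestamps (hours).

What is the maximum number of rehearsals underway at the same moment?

3

Sort all start/end points and keep a running count:
0 start Rhythm Warm-up → 1
5 start Vocals Overdub → 2
6 end Rhythm Warm-up → 1
6 start Soloist Soundcheck → 2
12 end Soloist Soundcheck → 1
12 end Vocals Overdub → 0
12 start Chamber Mixing → 1
15 start Brass Mixing → 2
16 start Rhythm Overdub → 3
18 end Brass Mixing → 2
18 end Chamber Mixing → 1
21 end Rhythm Overdub → 0
24 start Sectional Block → 1
28 end Sectional Block → 0
28 start Brass Rehearsal → 1
31 start Vocals Warm-up → 2
34 end Brass Rehearsal → 1
35 end Vocals Warm-up → 0
Peak is 3, at 16 (Brass Mixing, Chamber Mixing, Rhythm Overdub).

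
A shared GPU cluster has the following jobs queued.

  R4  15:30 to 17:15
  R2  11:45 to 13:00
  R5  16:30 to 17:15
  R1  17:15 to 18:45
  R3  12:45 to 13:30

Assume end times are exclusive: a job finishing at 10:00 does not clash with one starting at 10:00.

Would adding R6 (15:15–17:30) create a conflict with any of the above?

Yes — it overlaps R1, R4, R5

R2: ends 13:00 at or before R6 starts 15:15 → clear.
R3: ends 13:30 at or before R6 starts 15:15 → clear.
R4: starts 15:30 before R6 ends 17:30, and ends 17:15 after R6 starts 15:15 → overlap.
R5: starts 16:30 before R6 ends 17:30, and ends 17:15 after R6 starts 15:15 → overlap.
R1: starts 17:15 before R6 ends 17:30, and ends 18:45 after R6 starts 15:15 → overlap.
R6 overlaps R1, R4, R5.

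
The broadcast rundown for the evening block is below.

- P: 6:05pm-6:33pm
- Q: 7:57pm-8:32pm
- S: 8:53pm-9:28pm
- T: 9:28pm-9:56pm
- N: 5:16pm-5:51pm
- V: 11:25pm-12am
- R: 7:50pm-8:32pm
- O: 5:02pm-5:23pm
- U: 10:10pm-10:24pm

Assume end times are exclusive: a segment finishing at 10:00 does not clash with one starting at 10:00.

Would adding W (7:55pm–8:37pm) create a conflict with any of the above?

Yes — it overlaps Q, R

O: ends 5:23pm at or before W starts 7:55pm → clear.
N: ends 5:51pm at or before W starts 7:55pm → clear.
P: ends 6:33pm at or before W starts 7:55pm → clear.
R: starts 7:50pm before W ends 8:37pm, and ends 8:32pm after W starts 7:55pm → overlap.
Q: starts 7:57pm before W ends 8:37pm, and ends 8:32pm after W starts 7:55pm → overlap.
S: starts 8:53pm at or after W ends 8:37pm → clear.
T: starts 9:28pm at or after W ends 8:37pm → clear.
U: starts 10:10pm at or after W ends 8:37pm → clear.
V: starts 11:25pm at or after W ends 8:37pm → clear.
W overlaps Q, R.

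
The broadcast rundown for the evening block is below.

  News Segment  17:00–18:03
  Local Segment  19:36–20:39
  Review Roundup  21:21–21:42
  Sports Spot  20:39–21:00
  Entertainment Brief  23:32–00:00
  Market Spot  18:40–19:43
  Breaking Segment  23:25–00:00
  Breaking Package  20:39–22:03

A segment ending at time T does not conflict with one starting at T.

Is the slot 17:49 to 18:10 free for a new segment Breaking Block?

No — it overlaps News Segment

News Segment: starts 17:00 before Breaking Block ends 18:10, and ends 18:03 after Breaking Block starts 17:49 → overlap.
Market Spot: starts 18:40 at or after Breaking Block ends 18:10 → clear.
Local Segment: starts 19:36 at or after Breaking Block ends 18:10 → clear.
Breaking Package: starts 20:39 at or after Breaking Block ends 18:10 → clear.
Sports Spot: starts 20:39 at or after Breaking Block ends 18:10 → clear.
Review Roundup: starts 21:21 at or after Breaking Block ends 18:10 → clear.
Breaking Segment: starts 23:25 at or after Breaking Block ends 18:10 → clear.
Entertainment Brief: starts 23:32 at or after Breaking Block ends 18:10 → clear.
Breaking Block overlaps News Segment.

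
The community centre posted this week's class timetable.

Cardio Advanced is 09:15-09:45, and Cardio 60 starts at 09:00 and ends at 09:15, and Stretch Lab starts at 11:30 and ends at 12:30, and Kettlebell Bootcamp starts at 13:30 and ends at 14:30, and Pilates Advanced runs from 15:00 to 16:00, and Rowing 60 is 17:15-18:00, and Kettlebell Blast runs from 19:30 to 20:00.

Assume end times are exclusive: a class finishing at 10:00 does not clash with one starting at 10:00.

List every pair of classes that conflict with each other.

Check each pair: they overlap iff neither finishes before the other starts.
Sorted by start: Cardio 60, Cardio Advanced, Stretch Lab, Kettlebell Bootcamp, Pilates Advanced, Rowing 60, Kettlebell Blast.
Cardio Advanced starts exactly when Cardio 60 ends (back-to-back, no overlap), so Cardio 60 has no further overlaps.
Stretch Lab starts after Cardio Advanced ends, so Cardio Advanced has no further overlaps.
Kettlebell Bootcamp starts after Stretch Lab ends, so Stretch Lab has no further overlaps.
Pilates Advanced starts after Kettlebell Bootcamp ends, so Kettlebell Bootcamp has no further overlaps.
Rowing 60 starts after Pilates Advanced ends, so Pilates Advanced has no further overlaps.
Kettlebell Blast starts after Rowing 60 ends.

no conflicts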